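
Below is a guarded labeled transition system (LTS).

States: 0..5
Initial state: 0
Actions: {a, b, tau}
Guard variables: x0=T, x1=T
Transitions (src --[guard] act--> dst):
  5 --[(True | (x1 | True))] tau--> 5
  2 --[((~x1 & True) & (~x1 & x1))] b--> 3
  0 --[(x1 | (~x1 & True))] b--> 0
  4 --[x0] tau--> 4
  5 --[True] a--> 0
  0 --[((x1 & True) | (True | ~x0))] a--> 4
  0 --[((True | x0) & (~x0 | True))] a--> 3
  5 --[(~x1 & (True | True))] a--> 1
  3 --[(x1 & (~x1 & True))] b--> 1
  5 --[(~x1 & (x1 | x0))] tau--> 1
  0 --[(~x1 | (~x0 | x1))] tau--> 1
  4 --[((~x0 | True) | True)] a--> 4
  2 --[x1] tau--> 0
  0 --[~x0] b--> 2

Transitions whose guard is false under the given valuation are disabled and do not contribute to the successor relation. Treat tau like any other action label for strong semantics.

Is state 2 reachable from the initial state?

Answer: UNREACHABLE

Working:
After dropping false guards: 9 live edges.
depth 0: {0}
depth 1: {1,3,4}  now seen {0,1,3,4}
Reach set: {0,1,3,4}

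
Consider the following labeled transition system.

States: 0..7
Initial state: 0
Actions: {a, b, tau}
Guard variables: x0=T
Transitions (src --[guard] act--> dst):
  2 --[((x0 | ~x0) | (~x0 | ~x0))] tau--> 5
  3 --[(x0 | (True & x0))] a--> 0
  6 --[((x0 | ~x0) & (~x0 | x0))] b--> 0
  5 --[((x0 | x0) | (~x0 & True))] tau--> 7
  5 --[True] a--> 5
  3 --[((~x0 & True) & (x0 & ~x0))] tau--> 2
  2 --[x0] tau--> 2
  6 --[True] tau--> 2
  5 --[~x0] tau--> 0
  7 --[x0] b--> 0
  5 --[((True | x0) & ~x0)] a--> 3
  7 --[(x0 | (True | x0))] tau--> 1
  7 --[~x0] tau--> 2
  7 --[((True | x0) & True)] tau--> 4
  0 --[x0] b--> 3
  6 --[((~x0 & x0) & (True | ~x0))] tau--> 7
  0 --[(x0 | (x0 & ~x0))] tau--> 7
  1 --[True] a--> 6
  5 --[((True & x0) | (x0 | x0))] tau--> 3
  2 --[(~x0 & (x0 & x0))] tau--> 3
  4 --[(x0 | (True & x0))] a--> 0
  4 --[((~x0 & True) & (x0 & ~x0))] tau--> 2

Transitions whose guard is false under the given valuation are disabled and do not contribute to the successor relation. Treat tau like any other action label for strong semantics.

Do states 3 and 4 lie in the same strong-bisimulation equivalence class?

Bisimulation quotient by refinement:
  π0 = {{0,1,2,3,4,5,6,7}}
  π1 = {{0,6,7},{1,3,4},{2},{5}}
  π2 = {{0},{1,3,4},{2},{5},{6},{7}}
  π3 = {{0},{1},{2},{3,4},{5},{6},{7}}
7 equivalence class(es) (converged in 4)
3∈{3,4}, 4∈{3,4}

Answer: BISIMILAR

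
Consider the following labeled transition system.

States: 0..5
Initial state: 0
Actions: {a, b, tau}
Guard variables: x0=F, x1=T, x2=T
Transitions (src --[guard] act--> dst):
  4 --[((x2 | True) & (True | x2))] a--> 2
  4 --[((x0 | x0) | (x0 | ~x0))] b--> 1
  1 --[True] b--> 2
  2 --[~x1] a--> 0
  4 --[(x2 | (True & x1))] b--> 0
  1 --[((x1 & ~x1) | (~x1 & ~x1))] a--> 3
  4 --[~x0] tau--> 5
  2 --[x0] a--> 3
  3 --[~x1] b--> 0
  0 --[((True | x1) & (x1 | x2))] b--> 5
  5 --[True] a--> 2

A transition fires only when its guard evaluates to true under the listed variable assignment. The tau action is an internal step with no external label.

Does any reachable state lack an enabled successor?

R = {0,2,5}
  0: b→5  [1 exit(s)]
  2: ∅  [deadlock]
  5: a→2  [1 exit(s)]
witness 2: b·a

Answer: DEADLOCK at state 2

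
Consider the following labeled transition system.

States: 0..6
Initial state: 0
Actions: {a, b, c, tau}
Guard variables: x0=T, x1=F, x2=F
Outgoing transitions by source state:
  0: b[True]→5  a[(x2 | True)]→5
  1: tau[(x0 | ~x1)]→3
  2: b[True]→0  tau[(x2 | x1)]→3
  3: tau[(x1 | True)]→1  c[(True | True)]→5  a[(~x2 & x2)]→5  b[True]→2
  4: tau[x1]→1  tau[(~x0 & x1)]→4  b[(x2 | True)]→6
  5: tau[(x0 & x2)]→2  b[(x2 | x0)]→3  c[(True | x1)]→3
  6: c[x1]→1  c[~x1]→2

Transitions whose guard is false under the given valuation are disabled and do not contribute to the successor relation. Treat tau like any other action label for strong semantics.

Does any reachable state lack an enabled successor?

Answer: DEADLOCK-FREE

Analysis:
R = {0,1,2,3,5}
  0: a→5  b→5  [deg 2]
  1: tau→3  [deg 1]
  2: b→0  [deg 1]
  3: b→2  c→5  tau→1  [deg 3]
  5: b→3  c→3  [deg 2]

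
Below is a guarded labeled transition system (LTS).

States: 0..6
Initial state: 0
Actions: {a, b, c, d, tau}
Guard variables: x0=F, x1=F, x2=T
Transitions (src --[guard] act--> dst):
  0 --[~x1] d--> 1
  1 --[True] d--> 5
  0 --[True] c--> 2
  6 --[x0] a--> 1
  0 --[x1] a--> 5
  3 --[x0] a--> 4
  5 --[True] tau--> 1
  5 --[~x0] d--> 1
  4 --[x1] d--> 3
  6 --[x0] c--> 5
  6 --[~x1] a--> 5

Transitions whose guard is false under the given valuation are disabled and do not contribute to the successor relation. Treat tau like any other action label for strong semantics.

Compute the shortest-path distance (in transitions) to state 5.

Answer: 2

Analysis:
Layered search for 5:
  depth 0: {0}
  depth 1: {1,2}
  depth 2: {5}
first hit 5 at d=2 via d·d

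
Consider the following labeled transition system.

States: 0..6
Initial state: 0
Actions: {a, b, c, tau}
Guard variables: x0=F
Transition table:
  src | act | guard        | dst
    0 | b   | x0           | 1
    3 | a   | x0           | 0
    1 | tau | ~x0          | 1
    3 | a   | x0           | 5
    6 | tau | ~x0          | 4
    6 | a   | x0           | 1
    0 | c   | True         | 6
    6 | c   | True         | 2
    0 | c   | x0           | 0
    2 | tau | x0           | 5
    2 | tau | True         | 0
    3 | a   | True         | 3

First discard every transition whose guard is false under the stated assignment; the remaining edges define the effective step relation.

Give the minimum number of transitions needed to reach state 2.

Answer: 2

Analysis:
Breadth-first toward 2:
  depth 0: {0}
  depth 1: {6}
  depth 2: {2,4}
2 enters at depth 2; path c·c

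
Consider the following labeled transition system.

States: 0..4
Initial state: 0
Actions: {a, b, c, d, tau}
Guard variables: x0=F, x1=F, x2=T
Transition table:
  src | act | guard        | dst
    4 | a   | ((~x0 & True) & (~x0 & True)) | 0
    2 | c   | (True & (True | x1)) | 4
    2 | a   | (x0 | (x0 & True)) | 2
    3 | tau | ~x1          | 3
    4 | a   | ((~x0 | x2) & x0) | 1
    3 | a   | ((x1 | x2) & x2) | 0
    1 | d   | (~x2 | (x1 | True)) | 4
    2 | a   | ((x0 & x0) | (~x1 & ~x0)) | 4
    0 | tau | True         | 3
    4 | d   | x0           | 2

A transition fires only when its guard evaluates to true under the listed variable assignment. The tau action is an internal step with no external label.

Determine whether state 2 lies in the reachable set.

7 transition(s) survive guard evaluation.
Layer 0: {0}
Layer 1: {3}  cumulative {0,3}
Reach set: {0,3}

Answer: UNREACHABLE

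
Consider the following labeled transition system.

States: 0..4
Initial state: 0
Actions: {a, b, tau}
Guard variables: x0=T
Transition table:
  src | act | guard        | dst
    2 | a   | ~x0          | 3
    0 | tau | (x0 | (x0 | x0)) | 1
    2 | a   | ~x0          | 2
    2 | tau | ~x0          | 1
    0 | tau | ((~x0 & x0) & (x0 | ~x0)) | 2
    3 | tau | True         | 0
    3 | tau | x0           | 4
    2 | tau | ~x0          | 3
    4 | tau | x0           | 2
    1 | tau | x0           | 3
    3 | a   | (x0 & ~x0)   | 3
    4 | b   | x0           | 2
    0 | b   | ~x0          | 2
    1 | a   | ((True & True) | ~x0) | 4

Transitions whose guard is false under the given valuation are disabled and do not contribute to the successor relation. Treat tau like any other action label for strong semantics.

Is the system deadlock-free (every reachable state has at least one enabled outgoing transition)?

Answer: DEADLOCK at state 2

Working:
Reach set: {0,1,2,3,4}
  0: tau→1  [1 out]
  1: a→4  tau→3  [2 out]
  2: ∅  [STUCK]
  3: tau→0  tau→4  [2 out]
  4: b→2  tau→2  [2 out]
witness 2: tau·a·tau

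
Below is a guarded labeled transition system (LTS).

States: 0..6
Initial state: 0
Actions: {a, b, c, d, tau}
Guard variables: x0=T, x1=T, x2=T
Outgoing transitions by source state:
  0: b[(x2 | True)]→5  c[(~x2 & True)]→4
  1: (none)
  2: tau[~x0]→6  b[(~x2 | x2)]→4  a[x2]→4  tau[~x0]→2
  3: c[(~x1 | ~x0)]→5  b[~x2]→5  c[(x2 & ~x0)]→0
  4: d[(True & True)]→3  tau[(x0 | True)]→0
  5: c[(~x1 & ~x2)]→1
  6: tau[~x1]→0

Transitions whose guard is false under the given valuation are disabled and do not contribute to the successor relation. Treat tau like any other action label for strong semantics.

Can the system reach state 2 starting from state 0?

Answer: UNREACHABLE

Trace:
5 transition(s) survive guard evaluation.
Layer 0: {0}
Layer 1: {5}  total {0,5}
Reachable = {0,5}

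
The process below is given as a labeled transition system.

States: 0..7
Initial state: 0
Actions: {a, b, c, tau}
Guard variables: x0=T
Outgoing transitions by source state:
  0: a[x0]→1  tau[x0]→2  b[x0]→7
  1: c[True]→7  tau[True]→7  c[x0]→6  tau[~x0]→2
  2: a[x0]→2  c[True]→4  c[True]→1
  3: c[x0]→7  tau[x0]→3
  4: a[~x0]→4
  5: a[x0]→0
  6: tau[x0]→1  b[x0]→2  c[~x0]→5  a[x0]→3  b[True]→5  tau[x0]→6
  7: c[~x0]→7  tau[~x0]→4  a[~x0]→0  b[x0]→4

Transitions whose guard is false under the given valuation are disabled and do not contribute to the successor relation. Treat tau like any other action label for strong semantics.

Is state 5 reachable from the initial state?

After dropping false guards: 18 live edges.
Layer 0: {0}
Layer 1: {1,2,7}  total {0,1,2,7}
Layer 2: {4,6}  total {0,1,2,4,6,7}
Layer 3: {3,5}  total {0,1,2,3,4,5,6,7}
Reach set: {0,1,2,3,4,5,6,7}
witness 5: a·c·b

Answer: REACHABLE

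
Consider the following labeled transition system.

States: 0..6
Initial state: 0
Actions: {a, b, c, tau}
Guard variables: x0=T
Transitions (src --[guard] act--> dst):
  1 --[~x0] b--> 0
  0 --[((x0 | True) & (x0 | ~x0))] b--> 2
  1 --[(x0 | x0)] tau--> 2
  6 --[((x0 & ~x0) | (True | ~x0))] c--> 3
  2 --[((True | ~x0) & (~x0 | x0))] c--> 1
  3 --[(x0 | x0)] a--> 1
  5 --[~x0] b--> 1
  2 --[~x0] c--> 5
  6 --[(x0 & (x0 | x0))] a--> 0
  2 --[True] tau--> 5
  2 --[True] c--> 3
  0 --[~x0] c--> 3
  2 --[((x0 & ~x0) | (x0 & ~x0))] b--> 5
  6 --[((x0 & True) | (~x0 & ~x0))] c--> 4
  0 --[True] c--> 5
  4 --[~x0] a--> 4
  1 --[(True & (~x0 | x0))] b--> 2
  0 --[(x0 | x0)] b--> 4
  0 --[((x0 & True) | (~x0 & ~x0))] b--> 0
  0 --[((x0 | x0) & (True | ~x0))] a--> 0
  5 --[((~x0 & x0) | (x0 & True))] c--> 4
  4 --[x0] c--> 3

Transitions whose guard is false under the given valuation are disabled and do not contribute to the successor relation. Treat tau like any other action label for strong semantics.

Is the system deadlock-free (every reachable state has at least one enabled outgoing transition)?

Answer: DEADLOCK-FREE

Trace:
Reachable = {0,1,2,3,4,5}
  0: a→0  b→0  b→2  b→4  c→5  [5 exit(s)]
  1: b→2  tau→2  [2 exit(s)]
  2: c→1  c→3  tau→5  [3 exit(s)]
  3: a→1  [1 exit(s)]
  4: c→3  [1 exit(s)]
  5: c→4  [1 exit(s)]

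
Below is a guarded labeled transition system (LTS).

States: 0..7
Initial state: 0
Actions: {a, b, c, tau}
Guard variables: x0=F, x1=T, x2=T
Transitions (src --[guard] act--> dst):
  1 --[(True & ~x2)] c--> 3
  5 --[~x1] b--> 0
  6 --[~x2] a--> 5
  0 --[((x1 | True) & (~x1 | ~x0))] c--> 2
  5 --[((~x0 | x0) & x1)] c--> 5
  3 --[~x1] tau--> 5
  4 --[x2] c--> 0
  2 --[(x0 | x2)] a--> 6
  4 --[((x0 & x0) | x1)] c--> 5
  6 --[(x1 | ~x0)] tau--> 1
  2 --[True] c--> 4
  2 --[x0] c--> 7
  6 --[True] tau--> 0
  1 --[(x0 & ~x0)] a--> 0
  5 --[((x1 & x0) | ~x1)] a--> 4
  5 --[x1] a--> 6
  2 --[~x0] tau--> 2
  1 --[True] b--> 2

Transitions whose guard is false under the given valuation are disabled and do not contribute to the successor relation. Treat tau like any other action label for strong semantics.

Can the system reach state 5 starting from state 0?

Answer: REACHABLE

Working:
Guard filter leaves 11 enabled edge(s).
Layer 0: {0}
Layer 1: {2}  now seen {0,2}
Layer 2: {4,6}  now seen {0,2,4,6}
Layer 3: {1,5}  now seen {0,1,2,4,5,6}
R = {0,1,2,4,5,6}
witness 5: c·c·c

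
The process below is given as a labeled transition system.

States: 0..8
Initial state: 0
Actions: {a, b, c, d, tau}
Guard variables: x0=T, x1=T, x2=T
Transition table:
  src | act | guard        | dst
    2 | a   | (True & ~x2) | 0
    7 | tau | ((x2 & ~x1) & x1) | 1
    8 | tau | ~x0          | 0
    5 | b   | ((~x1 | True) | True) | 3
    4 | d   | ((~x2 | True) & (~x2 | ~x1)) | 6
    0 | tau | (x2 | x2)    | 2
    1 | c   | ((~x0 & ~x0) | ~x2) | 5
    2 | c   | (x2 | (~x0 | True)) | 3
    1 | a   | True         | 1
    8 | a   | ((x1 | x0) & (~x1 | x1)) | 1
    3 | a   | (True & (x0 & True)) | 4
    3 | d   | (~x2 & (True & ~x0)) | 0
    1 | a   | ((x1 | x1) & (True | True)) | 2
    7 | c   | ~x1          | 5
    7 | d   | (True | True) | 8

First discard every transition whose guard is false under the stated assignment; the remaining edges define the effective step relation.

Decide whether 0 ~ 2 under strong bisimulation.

Bisimulation quotient by refinement:
  P[0] = {{0,1,2,3,4,5,6,7,8}}
  P[1] = {{0},{1,3,8},{2},{4,6},{5},{7}}
  P[2] = {{0},{1},{2},{3},{4,6},{5},{7},{8}}
stable after 3 split(s): 8 block(s)
[0]={0}  [2]={2}

Answer: NOT BISIMILAR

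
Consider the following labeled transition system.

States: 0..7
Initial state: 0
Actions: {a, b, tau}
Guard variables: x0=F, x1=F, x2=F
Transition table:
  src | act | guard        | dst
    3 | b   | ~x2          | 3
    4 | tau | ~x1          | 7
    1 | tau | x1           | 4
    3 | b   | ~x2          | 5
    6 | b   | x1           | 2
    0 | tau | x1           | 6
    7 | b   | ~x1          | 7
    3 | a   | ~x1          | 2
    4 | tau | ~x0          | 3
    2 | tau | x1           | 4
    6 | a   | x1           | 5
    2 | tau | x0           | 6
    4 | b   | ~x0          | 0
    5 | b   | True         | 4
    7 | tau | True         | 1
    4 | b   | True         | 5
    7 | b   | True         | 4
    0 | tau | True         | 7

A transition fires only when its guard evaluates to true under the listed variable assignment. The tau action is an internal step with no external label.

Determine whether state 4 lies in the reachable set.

Answer: REACHABLE

Trace:
Guard filter leaves 12 enabled edge(s).
Layer 0: {0}
Layer 1: {7}  cumulative {0,7}
Layer 2: {1,4}  cumulative {0,1,4,7}
Layer 3: {3,5}  cumulative {0,1,3,4,5,7}
Layer 4: {2}  cumulative {0,1,2,3,4,5,7}
Reach set: {0,1,2,3,4,5,7}
trace reaching 4: tau·b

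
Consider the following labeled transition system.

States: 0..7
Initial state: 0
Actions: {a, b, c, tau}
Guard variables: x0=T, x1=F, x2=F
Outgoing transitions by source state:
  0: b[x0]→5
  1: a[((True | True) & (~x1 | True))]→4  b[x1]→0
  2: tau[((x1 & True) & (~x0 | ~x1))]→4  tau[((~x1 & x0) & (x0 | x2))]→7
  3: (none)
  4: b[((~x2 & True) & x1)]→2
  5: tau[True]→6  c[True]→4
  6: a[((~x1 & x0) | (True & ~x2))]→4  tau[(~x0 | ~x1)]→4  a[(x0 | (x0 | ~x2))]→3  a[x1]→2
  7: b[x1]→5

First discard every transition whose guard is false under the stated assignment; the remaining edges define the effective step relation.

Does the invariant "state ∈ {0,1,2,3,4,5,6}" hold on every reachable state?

Allowed set {0,1,2,3,4,5,6}
Reach set: {0,3,4,5,6}
  0: safe
  3: safe
  4: safe
  5: safe
  6: safe

Answer: INVARIANT HOLDS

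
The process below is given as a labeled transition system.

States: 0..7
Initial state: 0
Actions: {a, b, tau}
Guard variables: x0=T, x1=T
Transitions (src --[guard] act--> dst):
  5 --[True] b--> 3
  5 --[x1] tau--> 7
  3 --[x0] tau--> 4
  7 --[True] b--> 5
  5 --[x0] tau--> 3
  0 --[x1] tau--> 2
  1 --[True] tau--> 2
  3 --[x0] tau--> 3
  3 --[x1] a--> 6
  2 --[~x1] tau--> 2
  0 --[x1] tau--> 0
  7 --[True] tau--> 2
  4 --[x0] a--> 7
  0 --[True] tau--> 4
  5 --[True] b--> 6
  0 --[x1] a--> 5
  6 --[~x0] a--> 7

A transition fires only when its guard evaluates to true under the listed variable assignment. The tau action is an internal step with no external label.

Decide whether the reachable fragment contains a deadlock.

Answer: DEADLOCK at state 2

Working:
Reach set: {0,2,3,4,5,6,7}
  0: a→5  tau→0  tau→2  tau→4  [deg 4]
  2: ∅  [STUCK]
  3: a→6  tau→3  tau→4  [deg 3]
  4: a→7  [deg 1]
  5: b→3  b→6  tau→3  tau→7  [deg 4]
  6: ∅  [STUCK]
  7: b→5  tau→2  [deg 2]
trace reaching 2: tau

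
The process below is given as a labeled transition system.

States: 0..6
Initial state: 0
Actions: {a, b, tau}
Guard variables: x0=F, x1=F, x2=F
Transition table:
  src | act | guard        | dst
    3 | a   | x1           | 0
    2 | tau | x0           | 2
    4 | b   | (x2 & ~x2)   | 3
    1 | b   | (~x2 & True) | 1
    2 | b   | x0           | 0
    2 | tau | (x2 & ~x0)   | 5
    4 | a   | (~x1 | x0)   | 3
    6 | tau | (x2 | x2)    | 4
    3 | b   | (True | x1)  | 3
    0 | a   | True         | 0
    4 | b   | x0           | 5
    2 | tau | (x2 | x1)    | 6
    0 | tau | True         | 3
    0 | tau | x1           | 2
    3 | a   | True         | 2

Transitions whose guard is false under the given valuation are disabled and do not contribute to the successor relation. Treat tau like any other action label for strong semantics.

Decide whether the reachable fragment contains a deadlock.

R = {0,2,3}
  0: a→0  tau→3  [2 exit(s)]
  2: ∅  [no exit]
  3: a→2  b→3  [2 exit(s)]
Path to 2: tau·a

Answer: DEADLOCK at state 2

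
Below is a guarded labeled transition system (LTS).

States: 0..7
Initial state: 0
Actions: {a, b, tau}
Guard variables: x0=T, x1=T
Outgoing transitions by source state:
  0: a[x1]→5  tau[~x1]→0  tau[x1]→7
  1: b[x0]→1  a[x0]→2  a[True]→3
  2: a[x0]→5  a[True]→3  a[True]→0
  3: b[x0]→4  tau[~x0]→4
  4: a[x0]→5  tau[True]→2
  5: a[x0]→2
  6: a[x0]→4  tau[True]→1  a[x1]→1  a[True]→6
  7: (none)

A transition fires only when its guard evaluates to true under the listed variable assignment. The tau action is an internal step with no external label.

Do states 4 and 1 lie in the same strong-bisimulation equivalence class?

Compute ~ classes (split until stable):
  π0 = {{0,1,2,3,4,5,6,7}}
  π1 = {{0,4,6},{1},{2,5},{3},{7}}
  π2 = {{0},{1},{2},{3},{4},{5},{6},{7}}
Fixed point at round 3; 8 class(es).
[4]={4}  [1]={1}

Answer: NOT BISIMILAR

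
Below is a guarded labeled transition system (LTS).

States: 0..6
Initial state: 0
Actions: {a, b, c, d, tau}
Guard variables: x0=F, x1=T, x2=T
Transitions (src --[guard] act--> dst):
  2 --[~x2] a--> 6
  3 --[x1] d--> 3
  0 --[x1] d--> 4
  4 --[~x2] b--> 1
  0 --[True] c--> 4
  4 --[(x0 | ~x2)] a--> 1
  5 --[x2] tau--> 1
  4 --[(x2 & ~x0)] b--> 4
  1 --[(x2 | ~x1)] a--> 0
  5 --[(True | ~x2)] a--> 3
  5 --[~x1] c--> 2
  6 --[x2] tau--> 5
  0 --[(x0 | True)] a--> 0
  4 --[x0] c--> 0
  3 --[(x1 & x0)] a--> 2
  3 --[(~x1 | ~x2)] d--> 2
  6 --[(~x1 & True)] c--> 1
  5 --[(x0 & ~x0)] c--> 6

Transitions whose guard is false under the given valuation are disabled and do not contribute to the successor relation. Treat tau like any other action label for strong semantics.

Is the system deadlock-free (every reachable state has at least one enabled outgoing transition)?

Answer: DEADLOCK-FREE

Trace:
Reach set: {0,4}
  0: a→0  c→4  d→4  [deg 3]
  4: b→4  [deg 1]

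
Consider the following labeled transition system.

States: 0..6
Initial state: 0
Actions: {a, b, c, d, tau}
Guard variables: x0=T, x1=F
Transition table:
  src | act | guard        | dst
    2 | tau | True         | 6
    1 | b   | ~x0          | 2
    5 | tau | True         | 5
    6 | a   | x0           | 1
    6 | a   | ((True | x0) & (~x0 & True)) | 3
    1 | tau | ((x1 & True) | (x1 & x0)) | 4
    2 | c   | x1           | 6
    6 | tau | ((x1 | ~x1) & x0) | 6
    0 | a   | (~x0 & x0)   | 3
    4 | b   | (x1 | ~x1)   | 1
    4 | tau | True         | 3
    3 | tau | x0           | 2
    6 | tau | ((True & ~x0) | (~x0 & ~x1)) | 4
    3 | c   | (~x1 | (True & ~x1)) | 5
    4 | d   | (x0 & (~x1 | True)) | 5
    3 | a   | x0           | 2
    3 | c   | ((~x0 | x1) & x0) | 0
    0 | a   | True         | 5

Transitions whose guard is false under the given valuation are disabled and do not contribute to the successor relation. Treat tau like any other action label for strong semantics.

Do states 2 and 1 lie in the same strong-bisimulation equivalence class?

Refine partition for ~:
  π0 = {{0,1,2,3,4,5,6}}
  π1 = {{0},{1},{2,5},{3},{4},{6}}
  π2 = {{0},{1},{2},{3},{4},{5},{6}}
stable after 3 split(s): 7 block(s)
2∈{2}, 1∈{1}

Answer: NOT BISIMILAR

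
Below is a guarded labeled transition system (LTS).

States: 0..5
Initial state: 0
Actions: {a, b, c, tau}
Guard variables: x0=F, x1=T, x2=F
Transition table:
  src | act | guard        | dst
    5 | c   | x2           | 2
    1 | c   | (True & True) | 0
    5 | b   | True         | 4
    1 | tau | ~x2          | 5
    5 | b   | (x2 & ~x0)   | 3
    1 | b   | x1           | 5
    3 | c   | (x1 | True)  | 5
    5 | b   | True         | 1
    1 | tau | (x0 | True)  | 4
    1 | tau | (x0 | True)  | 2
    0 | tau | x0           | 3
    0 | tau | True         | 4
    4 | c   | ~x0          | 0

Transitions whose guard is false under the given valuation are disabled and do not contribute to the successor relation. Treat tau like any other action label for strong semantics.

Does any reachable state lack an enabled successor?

Answer: DEADLOCK-FREE

Analysis:
Reachable = {0,4}
  0: tau→4  [deg 1]
  4: c→0  [deg 1]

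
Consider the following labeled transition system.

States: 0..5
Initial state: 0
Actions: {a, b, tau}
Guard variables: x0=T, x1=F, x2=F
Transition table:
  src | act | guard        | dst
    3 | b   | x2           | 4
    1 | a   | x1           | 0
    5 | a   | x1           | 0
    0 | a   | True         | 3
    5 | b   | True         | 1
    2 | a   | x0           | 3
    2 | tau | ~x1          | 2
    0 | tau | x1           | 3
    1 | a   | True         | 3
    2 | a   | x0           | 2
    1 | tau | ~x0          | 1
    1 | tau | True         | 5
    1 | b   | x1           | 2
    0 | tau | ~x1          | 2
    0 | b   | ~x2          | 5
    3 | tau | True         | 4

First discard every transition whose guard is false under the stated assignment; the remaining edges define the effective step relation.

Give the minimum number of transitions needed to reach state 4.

Breadth-first toward 4:
  Layer 0: {0}
  Layer 1: {2,3,5}
  Layer 2: {1,4}
first hit 4 at d=2 via a·tau

Answer: 2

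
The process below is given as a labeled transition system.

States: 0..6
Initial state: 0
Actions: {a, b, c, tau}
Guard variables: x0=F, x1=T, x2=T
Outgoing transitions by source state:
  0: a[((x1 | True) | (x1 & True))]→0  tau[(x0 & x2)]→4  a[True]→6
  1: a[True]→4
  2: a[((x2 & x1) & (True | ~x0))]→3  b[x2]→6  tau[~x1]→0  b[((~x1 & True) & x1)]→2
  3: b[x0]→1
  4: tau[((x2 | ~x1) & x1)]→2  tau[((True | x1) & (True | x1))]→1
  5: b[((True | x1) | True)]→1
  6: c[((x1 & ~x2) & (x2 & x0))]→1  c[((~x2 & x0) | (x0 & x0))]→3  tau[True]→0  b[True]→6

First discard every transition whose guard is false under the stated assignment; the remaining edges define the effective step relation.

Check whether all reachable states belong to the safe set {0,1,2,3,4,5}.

Allowed set {0,1,2,3,4,5}
Reachable = {0,6}
  0: ok
  6: outside
witness against invariant: a → 6

Answer: INVARIANT VIOLATED at state 6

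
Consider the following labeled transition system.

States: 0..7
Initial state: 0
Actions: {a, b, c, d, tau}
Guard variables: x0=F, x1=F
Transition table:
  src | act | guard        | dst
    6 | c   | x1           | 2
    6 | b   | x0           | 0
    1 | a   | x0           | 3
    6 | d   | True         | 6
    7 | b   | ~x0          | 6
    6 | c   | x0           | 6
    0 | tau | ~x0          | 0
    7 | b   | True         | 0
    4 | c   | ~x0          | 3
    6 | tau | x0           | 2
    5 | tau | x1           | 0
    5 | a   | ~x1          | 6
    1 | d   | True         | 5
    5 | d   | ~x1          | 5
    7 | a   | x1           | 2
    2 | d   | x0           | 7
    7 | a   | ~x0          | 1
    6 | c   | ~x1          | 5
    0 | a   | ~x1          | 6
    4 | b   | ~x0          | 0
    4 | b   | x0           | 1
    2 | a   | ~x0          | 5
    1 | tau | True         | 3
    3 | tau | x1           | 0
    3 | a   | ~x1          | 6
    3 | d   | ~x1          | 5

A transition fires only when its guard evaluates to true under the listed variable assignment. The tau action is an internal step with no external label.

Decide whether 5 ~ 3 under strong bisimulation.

Compute ~ classes (split until stable):
  round 0: {{0,1,2,3,4,5,6,7}}
  round 1: {{0},{1},{2},{3,5},{4},{6},{7}}
stable after 2 split(s): 7 block(s)
[5]={3,5}  [3]={3,5}

Answer: BISIMILAR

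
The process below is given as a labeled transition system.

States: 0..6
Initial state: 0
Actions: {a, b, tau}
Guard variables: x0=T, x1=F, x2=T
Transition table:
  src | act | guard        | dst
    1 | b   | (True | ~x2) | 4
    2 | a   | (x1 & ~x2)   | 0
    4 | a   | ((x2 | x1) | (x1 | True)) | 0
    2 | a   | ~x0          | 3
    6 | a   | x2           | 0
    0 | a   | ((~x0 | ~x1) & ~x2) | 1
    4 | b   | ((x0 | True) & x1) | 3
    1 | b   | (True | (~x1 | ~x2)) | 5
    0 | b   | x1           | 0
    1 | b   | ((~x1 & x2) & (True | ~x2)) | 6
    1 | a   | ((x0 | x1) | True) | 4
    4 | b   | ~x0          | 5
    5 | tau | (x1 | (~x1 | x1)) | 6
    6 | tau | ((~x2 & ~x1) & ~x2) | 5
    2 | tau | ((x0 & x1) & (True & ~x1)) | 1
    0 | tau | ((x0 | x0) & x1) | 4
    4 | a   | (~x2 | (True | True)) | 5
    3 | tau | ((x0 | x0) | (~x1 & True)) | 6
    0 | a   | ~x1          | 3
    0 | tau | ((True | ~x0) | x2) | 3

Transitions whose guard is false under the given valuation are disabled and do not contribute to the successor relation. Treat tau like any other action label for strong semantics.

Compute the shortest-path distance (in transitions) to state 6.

Answer: 2

Working:
Breadth-first toward 6:
  L0 = {0}
  L1 = {3}
  L2 = {6}
6 enters at depth 2; path a·tau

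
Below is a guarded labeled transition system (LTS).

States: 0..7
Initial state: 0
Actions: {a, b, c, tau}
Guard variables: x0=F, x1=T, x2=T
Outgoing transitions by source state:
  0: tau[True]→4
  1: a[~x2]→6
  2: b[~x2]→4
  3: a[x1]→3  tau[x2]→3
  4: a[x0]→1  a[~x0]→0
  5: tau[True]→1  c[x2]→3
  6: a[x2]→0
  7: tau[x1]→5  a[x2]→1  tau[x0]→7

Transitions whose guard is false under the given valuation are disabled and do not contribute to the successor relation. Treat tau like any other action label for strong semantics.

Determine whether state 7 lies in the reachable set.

Answer: UNREACHABLE

Analysis:
Guard filter leaves 9 enabled edge(s).
depth 0: {0}
depth 1: {4}  now seen {0,4}
R = {0,4}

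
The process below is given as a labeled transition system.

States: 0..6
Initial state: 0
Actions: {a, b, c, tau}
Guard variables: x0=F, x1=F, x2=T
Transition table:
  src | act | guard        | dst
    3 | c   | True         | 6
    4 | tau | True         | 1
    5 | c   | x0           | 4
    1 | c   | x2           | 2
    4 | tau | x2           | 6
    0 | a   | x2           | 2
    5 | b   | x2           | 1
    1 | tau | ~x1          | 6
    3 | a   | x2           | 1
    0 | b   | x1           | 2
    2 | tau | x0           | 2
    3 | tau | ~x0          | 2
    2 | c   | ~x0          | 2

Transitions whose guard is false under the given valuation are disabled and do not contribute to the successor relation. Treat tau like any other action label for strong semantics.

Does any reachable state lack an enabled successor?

Reach set: {0,2}
  0: a→2  [1 exit(s)]
  2: c→2  [1 exit(s)]

Answer: DEADLOCK-FREE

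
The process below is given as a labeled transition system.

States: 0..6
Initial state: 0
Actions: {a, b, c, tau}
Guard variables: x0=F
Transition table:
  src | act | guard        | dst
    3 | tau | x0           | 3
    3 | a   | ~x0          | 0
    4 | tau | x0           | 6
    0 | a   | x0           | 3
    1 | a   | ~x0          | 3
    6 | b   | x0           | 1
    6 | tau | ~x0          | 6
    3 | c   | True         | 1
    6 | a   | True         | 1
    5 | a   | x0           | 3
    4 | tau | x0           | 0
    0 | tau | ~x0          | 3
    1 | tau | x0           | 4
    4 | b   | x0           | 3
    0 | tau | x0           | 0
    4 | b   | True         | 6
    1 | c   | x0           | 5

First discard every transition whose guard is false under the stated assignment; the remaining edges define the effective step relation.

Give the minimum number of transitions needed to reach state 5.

Answer: UNREACHABLE

Trace:
Layered search for 5:
  Layer 0: {0}
  Layer 1: {3}
  Layer 2: {1}
5 never appears.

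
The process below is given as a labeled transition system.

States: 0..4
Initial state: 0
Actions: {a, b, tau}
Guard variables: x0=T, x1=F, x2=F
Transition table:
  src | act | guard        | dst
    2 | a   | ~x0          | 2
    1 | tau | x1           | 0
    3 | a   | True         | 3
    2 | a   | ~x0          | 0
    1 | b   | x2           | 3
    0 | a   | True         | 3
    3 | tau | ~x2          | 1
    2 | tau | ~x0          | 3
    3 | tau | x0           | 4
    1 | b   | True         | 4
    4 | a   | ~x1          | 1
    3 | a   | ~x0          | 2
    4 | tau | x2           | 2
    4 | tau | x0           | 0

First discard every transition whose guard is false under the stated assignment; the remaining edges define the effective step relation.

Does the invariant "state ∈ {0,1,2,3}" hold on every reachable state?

Answer: INVARIANT VIOLATED at state 4

Analysis:
Allowed set {0,1,2,3}
Reachable = {0,1,3,4}
  0: ok
  1: ok
  3: ok
  4: VIOLATES
reach 4 via a·tau — violates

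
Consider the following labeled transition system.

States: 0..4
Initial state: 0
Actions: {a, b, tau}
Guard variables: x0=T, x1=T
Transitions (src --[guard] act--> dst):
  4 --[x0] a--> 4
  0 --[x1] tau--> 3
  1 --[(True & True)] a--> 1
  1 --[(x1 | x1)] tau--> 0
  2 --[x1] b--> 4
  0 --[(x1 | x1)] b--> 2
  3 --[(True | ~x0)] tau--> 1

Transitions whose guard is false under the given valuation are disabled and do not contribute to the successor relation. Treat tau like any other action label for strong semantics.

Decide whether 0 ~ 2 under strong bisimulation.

Answer: NOT BISIMILAR

Analysis:
Compute ~ classes (split until stable):
  round 0: {{0,1,2,3,4}}
  round 1: {{0},{1},{2},{3},{4}}
5 equivalence class(es) (converged in 2)
[0]={0}  [2]={2}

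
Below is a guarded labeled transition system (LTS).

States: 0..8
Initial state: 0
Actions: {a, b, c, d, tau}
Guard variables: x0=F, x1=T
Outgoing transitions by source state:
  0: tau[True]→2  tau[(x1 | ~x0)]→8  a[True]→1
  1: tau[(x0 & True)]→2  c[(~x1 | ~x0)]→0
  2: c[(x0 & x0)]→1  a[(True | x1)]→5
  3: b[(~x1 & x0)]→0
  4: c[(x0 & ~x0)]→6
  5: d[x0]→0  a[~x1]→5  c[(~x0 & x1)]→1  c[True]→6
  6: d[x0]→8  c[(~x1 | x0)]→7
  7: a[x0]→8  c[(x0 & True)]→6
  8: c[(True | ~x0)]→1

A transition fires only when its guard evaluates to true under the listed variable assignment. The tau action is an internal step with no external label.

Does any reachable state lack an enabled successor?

Answer: DEADLOCK at state 6

Trace:
R = {0,1,2,5,6,8}
  0: a→1  tau→2  tau→8  [deg 3]
  1: c→0  [deg 1]
  2: a→5  [deg 1]
  5: c→1  c→6  [deg 2]
  6: ∅  [no exit]
  8: c→1  [deg 1]
trace reaching 6: tau·a·c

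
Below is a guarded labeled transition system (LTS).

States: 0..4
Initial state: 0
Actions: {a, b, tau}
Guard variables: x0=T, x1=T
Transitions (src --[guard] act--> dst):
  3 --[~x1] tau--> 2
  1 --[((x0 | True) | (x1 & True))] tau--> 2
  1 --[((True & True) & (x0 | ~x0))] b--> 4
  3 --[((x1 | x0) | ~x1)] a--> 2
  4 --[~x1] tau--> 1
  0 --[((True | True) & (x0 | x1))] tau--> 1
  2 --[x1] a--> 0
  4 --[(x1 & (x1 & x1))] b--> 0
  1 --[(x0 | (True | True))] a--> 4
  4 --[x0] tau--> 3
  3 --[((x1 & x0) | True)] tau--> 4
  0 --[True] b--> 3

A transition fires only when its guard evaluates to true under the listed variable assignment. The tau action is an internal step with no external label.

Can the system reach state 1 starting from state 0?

After dropping false guards: 10 live edges.
Layer 0: {0}
Layer 1: {1,3}  now seen {0,1,3}
Layer 2: {2,4}  now seen {0,1,2,3,4}
R = {0,1,2,3,4}
Path to 1: tau

Answer: REACHABLE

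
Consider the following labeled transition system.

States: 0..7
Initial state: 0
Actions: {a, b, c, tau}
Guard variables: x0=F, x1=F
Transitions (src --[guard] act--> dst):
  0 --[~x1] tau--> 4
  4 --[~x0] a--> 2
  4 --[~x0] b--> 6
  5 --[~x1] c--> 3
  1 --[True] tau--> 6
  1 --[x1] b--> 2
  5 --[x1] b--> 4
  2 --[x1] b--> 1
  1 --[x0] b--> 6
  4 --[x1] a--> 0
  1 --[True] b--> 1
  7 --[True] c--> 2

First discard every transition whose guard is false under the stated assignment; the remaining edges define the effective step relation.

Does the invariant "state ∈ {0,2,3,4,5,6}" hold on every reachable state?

Answer: INVARIANT HOLDS

Analysis:
Allowed set {0,2,3,4,5,6}
R = {0,2,4,6}
  0: safe
  2: safe
  4: safe
  6: safe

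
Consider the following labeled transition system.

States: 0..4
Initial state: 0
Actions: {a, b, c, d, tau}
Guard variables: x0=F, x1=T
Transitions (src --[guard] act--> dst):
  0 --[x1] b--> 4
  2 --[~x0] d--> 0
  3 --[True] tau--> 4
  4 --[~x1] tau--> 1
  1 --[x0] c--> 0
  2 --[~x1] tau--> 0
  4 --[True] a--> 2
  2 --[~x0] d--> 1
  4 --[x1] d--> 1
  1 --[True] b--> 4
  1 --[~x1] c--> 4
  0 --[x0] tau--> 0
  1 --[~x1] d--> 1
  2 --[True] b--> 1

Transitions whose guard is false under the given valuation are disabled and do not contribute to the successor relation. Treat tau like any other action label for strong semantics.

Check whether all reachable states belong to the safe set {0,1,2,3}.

Inv-set: {0,1,2,3}
R = {0,1,2,4}
  0: ✓
  1: ✓
  2: ✓
  4: outside
counterexample path to 4: b

Answer: INVARIANT VIOLATED at state 4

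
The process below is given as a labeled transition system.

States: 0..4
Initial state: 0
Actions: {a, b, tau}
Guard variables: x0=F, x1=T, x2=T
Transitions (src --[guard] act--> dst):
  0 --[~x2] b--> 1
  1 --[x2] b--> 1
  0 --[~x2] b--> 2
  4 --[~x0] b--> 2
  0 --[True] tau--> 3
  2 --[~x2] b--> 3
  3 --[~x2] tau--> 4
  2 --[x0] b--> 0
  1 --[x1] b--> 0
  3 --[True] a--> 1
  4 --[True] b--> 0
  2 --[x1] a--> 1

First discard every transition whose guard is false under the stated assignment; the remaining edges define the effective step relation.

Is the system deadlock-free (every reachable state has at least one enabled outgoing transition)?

Answer: DEADLOCK-FREE

Analysis:
Reachable = {0,1,3}
  0: tau→3  [1 exit(s)]
  1: b→0  b→1  [2 exit(s)]
  3: a→1  [1 exit(s)]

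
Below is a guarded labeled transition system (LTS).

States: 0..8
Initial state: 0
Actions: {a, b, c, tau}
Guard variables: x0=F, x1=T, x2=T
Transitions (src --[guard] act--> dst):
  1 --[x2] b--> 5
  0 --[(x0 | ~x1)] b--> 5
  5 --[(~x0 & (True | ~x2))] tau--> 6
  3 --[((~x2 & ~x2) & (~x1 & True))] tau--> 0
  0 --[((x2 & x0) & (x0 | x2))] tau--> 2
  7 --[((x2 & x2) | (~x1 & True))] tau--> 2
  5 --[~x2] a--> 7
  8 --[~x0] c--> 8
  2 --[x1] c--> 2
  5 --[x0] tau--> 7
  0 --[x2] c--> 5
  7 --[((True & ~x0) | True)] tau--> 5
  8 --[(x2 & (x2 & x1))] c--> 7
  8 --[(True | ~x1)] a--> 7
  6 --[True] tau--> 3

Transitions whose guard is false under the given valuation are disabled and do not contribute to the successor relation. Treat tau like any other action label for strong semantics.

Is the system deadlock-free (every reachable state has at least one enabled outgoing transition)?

Answer: DEADLOCK at state 3

Analysis:
Reach set: {0,3,5,6}
  0: c→5  [1 exit(s)]
  3: ∅  [no exit]
  5: tau→6  [1 exit(s)]
  6: tau→3  [1 exit(s)]
Path to 3: c·tau·tau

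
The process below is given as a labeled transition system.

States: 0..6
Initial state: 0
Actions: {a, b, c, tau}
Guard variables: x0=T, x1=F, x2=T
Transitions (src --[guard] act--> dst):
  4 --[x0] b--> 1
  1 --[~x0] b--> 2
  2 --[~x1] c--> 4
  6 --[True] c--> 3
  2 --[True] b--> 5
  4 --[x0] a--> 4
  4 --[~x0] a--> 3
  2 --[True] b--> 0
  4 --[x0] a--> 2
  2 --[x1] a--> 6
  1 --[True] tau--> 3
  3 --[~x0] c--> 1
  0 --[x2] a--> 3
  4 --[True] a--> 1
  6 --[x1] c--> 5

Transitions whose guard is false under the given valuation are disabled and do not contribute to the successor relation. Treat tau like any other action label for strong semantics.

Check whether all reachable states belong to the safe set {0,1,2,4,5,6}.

Allowed set {0,1,2,4,5,6}
Reach set: {0,3}
  0: ok
  3: ✗ unsafe
witness against invariant: a → 3

Answer: INVARIANT VIOLATED at state 3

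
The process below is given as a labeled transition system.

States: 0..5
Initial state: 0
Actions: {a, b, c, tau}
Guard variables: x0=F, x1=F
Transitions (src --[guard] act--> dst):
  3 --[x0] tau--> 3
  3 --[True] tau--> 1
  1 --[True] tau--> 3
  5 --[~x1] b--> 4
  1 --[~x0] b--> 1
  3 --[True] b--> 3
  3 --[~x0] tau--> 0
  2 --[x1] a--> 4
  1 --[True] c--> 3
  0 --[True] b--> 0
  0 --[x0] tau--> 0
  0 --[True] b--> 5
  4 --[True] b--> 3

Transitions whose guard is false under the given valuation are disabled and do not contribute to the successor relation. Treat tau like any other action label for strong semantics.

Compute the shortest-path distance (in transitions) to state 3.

Answer: 3

Trace:
Layered search for 3:
  Layer 0: {0}
  Layer 1: {5}
  Layer 2: {4}
  Layer 3: {3}
depth(3)=3, e.g. b·b·b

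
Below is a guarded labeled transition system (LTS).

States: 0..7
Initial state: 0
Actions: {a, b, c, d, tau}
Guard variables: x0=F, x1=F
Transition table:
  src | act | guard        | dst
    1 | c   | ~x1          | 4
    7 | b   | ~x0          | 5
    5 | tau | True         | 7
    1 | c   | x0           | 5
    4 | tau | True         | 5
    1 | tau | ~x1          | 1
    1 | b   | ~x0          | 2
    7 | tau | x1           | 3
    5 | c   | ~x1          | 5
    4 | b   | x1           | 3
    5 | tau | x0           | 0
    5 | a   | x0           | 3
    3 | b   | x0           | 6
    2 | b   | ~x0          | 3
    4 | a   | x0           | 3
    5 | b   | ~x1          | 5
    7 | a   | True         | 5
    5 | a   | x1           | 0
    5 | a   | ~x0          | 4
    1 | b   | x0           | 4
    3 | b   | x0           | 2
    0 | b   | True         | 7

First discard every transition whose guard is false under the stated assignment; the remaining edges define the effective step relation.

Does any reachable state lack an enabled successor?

Answer: DEADLOCK-FREE

Working:
Reach set: {0,4,5,7}
  0: b→7  [deg 1]
  4: tau→5  [deg 1]
  5: a→4  b→5  c→5  tau→7  [deg 4]
  7: a→5  b→5  [deg 2]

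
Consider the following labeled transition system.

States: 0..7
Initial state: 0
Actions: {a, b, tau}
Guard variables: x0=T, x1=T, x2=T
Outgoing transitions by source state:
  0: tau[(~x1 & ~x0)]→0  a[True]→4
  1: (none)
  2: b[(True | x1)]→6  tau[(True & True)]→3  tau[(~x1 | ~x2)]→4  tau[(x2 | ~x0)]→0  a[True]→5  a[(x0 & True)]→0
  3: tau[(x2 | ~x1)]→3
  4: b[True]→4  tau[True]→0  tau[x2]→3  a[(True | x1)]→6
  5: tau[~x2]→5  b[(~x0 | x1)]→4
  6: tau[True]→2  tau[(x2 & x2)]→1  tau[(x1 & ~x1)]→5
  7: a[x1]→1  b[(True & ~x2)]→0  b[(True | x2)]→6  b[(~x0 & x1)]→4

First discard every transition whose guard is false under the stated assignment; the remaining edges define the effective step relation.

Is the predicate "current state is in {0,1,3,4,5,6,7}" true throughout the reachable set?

Inv-set: {0,1,3,4,5,6,7}
R = {0,1,2,3,4,5,6}
  0: safe
  1: safe
  2: ✗ unsafe
  3: safe
  4: safe
  5: safe
  6: safe
counterexample path to 2: a·a·tau

Answer: INVARIANT VIOLATED at state 2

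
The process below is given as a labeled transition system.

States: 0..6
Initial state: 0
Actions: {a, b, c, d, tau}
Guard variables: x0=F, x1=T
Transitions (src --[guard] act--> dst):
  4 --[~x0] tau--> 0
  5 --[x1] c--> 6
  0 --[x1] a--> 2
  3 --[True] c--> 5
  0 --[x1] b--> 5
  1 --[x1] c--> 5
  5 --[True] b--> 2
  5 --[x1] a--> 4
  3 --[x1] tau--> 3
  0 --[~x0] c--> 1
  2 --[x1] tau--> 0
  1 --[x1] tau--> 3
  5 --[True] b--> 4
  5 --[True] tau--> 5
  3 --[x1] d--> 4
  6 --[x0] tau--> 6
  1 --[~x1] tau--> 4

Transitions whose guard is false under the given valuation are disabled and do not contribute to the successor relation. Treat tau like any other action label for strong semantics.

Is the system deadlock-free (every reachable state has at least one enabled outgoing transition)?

Reachable = {0,1,2,3,4,5,6}
  0: a→2  b→5  c→1  [deg 3]
  1: c→5  tau→3  [deg 2]
  2: tau→0  [deg 1]
  3: c→5  d→4  tau→3  [deg 3]
  4: tau→0  [deg 1]
  5: a→4  b→2  b→4  c→6  tau→5  [deg 5]
  6: ∅  [deadlock]
trace reaching 6: b·c

Answer: DEADLOCK at state 6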